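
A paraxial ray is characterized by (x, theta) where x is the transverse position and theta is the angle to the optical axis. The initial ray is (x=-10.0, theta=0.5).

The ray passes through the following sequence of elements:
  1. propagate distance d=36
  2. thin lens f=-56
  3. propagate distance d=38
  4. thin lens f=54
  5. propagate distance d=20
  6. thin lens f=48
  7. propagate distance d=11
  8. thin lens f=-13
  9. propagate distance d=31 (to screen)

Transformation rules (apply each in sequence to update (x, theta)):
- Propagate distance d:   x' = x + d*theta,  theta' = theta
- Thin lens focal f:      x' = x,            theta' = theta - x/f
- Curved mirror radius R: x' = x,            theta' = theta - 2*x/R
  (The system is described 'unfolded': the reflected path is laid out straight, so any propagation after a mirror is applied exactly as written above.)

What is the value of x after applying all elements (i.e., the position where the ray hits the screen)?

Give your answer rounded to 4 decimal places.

Answer: 68.2119

Derivation:
Initial: x=-10.0000 theta=0.5000
After 1 (propagate distance d=36): x=8.0000 theta=0.5000
After 2 (thin lens f=-56): x=8.0000 theta=9/14 (≈0.6429)
After 3 (propagate distance d=38): x=227/7 (≈32.4286) theta=9/14 (≈0.6429)
After 4 (thin lens f=54): x=227/7 (≈32.4286) theta=8/189 (≈0.0423)
After 5 (propagate distance d=20): x=6289/189 (≈33.2751) theta=8/189 (≈0.0423)
After 6 (thin lens f=48): x=6289/189 (≈33.2751) theta=-5905/9072 (≈-0.6509)
After 7 (propagate distance d=11): x=236917/9072 (≈26.1152) theta=-5905/9072 (≈-0.6509)
After 8 (thin lens f=-13): x=236917/9072 (≈26.1152) theta=6673/4914 (≈1.3580)
After 9 (propagate distance d=31 (to screen)): x=8044633/117936 (≈68.2119) theta=6673/4914 (≈1.3580)
Rounded to 4 decimal places: x = 68.2119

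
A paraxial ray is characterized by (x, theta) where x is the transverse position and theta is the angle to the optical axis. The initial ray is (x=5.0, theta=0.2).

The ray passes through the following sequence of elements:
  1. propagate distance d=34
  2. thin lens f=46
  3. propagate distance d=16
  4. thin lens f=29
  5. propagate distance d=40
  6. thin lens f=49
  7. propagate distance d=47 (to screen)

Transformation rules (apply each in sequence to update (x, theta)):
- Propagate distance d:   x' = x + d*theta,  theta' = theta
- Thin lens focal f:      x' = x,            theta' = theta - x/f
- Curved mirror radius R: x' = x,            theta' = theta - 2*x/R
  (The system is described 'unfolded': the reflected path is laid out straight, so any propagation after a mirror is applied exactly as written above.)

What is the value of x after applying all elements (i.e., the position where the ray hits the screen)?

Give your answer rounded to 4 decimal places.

Initial: x=5.0000 theta=0.2000
After 1 (propagate distance d=34): x=11.8000 theta=0.2000
After 2 (thin lens f=46): x=11.8000 theta=-13/230 (≈-0.0565)
After 3 (propagate distance d=16): x=1253/115 (≈10.8957) theta=-13/230 (≈-0.0565)
After 4 (thin lens f=29): x=1253/115 (≈10.8957) theta=-2883/6670 (≈-0.4322)
After 5 (propagate distance d=40): x=-21323/3335 (≈-6.3937) theta=-2883/6670 (≈-0.4322)
After 6 (thin lens f=49): x=-21323/3335 (≈-6.3937) theta=-98621/326830 (≈-0.3018)
After 7 (propagate distance d=47 (to screen)): x=-6724841/326830 (≈-20.5760) theta=-98621/326830 (≈-0.3018)
Rounded to 4 decimal places: x = -20.5760

Answer: -20.5760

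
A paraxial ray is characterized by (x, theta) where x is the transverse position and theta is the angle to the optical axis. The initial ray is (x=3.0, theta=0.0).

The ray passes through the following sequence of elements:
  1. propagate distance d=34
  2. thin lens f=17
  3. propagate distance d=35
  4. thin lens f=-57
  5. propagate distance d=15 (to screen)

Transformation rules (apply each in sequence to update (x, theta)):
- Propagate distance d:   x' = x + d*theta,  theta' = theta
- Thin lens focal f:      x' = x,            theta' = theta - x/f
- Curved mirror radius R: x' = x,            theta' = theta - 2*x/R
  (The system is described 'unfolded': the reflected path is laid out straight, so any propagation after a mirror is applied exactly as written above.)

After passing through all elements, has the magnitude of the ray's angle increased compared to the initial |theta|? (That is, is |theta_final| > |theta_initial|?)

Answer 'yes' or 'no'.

Initial: x=3.0000 theta=0.0000
After 1 (propagate distance d=34): x=3.0000 theta=0.0000
After 2 (thin lens f=17): x=3.0000 theta=-3/17 (≈-0.1765)
After 3 (propagate distance d=35): x=-54/17 (≈-3.1765) theta=-3/17 (≈-0.1765)
After 4 (thin lens f=-57): x=-54/17 (≈-3.1765) theta=-75/323 (≈-0.2322)
After 5 (propagate distance d=15 (to screen)): x=-2151/323 (≈-6.6594) theta=-75/323 (≈-0.2322)
|theta_initial|=0.0000 |theta_final|=75/323 (≈0.2322) -> increased

Answer: yes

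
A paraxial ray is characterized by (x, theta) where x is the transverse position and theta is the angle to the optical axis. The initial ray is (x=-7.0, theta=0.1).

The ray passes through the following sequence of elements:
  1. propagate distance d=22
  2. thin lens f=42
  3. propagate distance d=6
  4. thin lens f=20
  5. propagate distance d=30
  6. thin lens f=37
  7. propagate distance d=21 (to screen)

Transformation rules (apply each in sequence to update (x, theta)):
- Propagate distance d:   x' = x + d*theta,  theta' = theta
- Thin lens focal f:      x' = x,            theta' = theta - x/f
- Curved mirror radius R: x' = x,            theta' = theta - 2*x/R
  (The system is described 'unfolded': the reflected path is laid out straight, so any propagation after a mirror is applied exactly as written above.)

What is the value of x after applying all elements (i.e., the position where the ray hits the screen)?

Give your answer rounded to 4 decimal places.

Initial: x=-7.0000 theta=0.1000
After 1 (propagate distance d=22): x=-4.8000 theta=0.1000
After 2 (thin lens f=42): x=-4.8000 theta=3/14 (≈0.2143)
After 3 (propagate distance d=6): x=-123/35 (≈-3.5143) theta=3/14 (≈0.2143)
After 4 (thin lens f=20): x=-123/35 (≈-3.5143) theta=0.3900
After 5 (propagate distance d=30): x=573/70 (≈8.1857) theta=0.3900
After 6 (thin lens f=37): x=573/70 (≈8.1857) theta=4371/25900 (≈0.1688)
After 7 (propagate distance d=21 (to screen)): x=303801/25900 (≈11.7298) theta=4371/25900 (≈0.1688)
Rounded to 4 decimal places: x = 11.7298

Answer: 11.7298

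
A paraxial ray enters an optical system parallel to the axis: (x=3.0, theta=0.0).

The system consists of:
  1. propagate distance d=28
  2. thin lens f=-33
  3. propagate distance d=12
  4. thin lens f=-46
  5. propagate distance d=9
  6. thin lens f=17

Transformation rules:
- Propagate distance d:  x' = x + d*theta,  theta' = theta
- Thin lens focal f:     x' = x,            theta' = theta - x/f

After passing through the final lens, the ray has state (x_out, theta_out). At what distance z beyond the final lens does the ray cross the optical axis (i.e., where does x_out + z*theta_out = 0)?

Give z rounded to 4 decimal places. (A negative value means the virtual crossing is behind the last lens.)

Initial: x=3.0000 theta=0.0000
After 1 (propagate distance d=28): x=3.0000 theta=0.0000
After 2 (thin lens f=-33): x=3.0000 theta=1/11 (≈0.0909)
After 3 (propagate distance d=12): x=45/11 (≈4.0909) theta=1/11 (≈0.0909)
After 4 (thin lens f=-46): x=45/11 (≈4.0909) theta=91/506 (≈0.1798)
After 5 (propagate distance d=9): x=2889/506 (≈5.7095) theta=91/506 (≈0.1798)
After 6 (thin lens f=17): x=2889/506 (≈5.7095) theta=-61/391 (≈-0.1560)
z_focus = -x_out/theta_out = -(2889/506)/(-61/391) = 49113/1342 ≈ 36.5969
Rounded to 4 decimal places: z = 36.5969

Answer: 36.5969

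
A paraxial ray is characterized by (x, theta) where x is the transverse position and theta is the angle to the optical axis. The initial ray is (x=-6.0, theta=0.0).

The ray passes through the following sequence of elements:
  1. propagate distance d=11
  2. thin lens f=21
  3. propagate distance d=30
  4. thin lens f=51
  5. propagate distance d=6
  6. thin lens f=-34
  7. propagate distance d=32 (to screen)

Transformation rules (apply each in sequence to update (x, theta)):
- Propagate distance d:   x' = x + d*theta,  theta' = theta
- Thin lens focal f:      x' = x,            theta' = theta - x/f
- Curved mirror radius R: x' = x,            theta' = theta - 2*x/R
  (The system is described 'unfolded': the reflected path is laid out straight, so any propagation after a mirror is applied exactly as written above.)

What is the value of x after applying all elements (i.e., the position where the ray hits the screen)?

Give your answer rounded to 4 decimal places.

Answer: 15.2615

Derivation:
Initial: x=-6.0000 theta=0.0000
After 1 (propagate distance d=11): x=-6.0000 theta=0.0000
After 2 (thin lens f=21): x=-6.0000 theta=2/7 (≈0.2857)
After 3 (propagate distance d=30): x=18/7 (≈2.5714) theta=2/7 (≈0.2857)
After 4 (thin lens f=51): x=18/7 (≈2.5714) theta=4/17 (≈0.2353)
After 5 (propagate distance d=6): x=474/119 (≈3.9832) theta=4/17 (≈0.2353)
After 6 (thin lens f=-34): x=474/119 (≈3.9832) theta=713/2023 (≈0.3524)
After 7 (propagate distance d=32 (to screen)): x=30874/2023 (≈15.2615) theta=713/2023 (≈0.3524)
Rounded to 4 decimal places: x = 15.2615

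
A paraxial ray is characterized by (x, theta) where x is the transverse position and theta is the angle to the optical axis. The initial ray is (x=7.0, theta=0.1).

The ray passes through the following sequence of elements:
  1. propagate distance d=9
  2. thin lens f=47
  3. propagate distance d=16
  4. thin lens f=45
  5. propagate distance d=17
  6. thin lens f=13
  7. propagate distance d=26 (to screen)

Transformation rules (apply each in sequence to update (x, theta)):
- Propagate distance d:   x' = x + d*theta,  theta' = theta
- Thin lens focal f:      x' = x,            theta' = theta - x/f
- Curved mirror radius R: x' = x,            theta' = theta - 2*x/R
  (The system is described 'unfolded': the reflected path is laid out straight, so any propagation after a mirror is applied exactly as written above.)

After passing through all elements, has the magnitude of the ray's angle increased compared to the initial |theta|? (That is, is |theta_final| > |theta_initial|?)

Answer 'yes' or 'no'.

Initial: x=7.0000 theta=0.1000
After 1 (propagate distance d=9): x=7.9000 theta=0.1000
After 2 (thin lens f=47): x=7.9000 theta=-16/235 (≈-0.0681)
After 3 (propagate distance d=16): x=3201/470 (≈6.8106) theta=-16/235 (≈-0.0681)
After 4 (thin lens f=45): x=3201/470 (≈6.8106) theta=-1547/7050 (≈-0.2194)
After 5 (propagate distance d=17): x=10858/3525 (≈3.0803) theta=-1547/7050 (≈-0.2194)
After 6 (thin lens f=13): x=10858/3525 (≈3.0803) theta=-41827/91650 (≈-0.4564)
After 7 (propagate distance d=26 (to screen)): x=-10323/1175 (≈-8.7855) theta=-41827/91650 (≈-0.4564)
|theta_initial|=0.1000 |theta_final|=41827/91650 (≈0.4564) -> increased

Answer: yes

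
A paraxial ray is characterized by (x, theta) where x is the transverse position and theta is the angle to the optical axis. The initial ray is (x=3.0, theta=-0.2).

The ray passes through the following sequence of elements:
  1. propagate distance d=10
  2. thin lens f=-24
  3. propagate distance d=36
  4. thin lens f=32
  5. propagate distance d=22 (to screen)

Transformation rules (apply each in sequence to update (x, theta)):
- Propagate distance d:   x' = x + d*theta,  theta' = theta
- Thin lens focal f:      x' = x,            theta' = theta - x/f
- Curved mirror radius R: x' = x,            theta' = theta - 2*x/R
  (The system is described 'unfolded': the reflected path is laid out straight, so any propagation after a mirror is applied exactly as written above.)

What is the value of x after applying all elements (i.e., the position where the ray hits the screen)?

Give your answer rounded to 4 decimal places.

Initial: x=3.0000 theta=-0.2000
After 1 (propagate distance d=10): x=1.0000 theta=-0.2000
After 2 (thin lens f=-24): x=1.0000 theta=-19/120 (≈-0.1583)
After 3 (propagate distance d=36): x=-4.7000 theta=-19/120 (≈-0.1583)
After 4 (thin lens f=32): x=-4.7000 theta=-11/960 (≈-0.0115)
After 5 (propagate distance d=22 (to screen)): x=-2377/480 (≈-4.9521) theta=-11/960 (≈-0.0115)
Rounded to 4 decimal places: x = -4.9521

Answer: -4.9521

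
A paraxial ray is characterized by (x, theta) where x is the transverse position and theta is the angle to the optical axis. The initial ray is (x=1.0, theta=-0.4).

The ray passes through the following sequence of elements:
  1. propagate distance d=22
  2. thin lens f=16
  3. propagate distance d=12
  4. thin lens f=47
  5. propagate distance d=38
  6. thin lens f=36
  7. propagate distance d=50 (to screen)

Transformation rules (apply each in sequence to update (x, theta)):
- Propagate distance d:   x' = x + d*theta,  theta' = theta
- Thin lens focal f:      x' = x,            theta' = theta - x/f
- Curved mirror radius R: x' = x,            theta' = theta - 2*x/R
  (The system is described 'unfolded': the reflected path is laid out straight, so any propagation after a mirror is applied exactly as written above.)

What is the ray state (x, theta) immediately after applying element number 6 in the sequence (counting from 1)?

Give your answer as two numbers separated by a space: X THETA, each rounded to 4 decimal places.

Answer: 2.0324 0.1747

Derivation:
Initial: x=1.0000 theta=-0.4000
After 1 (propagate distance d=22): x=-7.8000 theta=-0.4000
After 2 (thin lens f=16): x=-7.8000 theta=0.0875
After 3 (propagate distance d=12): x=-6.7500 theta=0.0875
After 4 (thin lens f=47): x=-6.7500 theta=869/3760 (≈0.2311)
After 5 (propagate distance d=38): x=3821/1880 (≈2.0324) theta=869/3760 (≈0.2311)
After 6 (thin lens f=36): x=3821/1880 (≈2.0324) theta=11821/67680 (≈0.1747)
Rounded to 4 decimal places: x = 2.0324, theta = 0.1747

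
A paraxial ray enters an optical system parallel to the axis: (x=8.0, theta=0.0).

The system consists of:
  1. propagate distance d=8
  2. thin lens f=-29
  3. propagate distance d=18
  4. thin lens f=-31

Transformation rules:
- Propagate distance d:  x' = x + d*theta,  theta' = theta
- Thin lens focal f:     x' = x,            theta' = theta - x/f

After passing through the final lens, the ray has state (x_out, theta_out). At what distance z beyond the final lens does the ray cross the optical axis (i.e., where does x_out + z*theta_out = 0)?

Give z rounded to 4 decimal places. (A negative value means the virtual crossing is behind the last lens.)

Initial: x=8.0000 theta=0.0000
After 1 (propagate distance d=8): x=8.0000 theta=0.0000
After 2 (thin lens f=-29): x=8.0000 theta=8/29 (≈0.2759)
After 3 (propagate distance d=18): x=376/29 (≈12.9655) theta=8/29 (≈0.2759)
After 4 (thin lens f=-31): x=376/29 (≈12.9655) theta=624/899 (≈0.6941)
z_focus = -x_out/theta_out = -(376/29)/(624/899) = -1457/78 ≈ -18.6795
Rounded to 4 decimal places: z = -18.6795

Answer: -18.6795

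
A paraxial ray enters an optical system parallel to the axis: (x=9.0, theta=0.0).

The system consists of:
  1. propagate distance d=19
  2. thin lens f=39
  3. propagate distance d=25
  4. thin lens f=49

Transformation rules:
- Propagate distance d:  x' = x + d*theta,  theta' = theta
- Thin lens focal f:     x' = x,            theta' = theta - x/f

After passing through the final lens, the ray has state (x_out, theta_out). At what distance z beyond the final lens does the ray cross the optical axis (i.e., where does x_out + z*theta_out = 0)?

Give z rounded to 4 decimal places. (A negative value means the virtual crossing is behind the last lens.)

Answer: 10.8889

Derivation:
Initial: x=9.0000 theta=0.0000
After 1 (propagate distance d=19): x=9.0000 theta=0.0000
After 2 (thin lens f=39): x=9.0000 theta=-3/13 (≈-0.2308)
After 3 (propagate distance d=25): x=42/13 (≈3.2308) theta=-3/13 (≈-0.2308)
After 4 (thin lens f=49): x=42/13 (≈3.2308) theta=-27/91 (≈-0.2967)
z_focus = -x_out/theta_out = -(42/13)/(-27/91) = 98/9 ≈ 10.8889
Rounded to 4 decimal places: z = 10.8889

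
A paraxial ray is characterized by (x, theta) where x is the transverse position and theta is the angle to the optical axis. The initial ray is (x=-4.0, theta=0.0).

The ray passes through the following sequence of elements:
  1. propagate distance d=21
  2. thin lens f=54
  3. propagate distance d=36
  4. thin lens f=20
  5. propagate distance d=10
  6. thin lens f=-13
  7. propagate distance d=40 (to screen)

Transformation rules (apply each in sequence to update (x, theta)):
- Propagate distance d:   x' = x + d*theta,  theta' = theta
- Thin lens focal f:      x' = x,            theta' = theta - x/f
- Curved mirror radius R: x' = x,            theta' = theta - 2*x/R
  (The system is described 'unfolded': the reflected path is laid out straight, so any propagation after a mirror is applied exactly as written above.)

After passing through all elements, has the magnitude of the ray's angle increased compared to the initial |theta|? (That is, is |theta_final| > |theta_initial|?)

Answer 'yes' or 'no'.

Initial: x=-4.0000 theta=0.0000
After 1 (propagate distance d=21): x=-4.0000 theta=0.0000
After 2 (thin lens f=54): x=-4.0000 theta=2/27 (≈0.0741)
After 3 (propagate distance d=36): x=-4/3 (≈-1.3333) theta=2/27 (≈0.0741)
After 4 (thin lens f=20): x=-4/3 (≈-1.3333) theta=19/135 (≈0.1407)
After 5 (propagate distance d=10): x=2/27 (≈0.0741) theta=19/135 (≈0.1407)
After 6 (thin lens f=-13): x=2/27 (≈0.0741) theta=257/1755 (≈0.1464)
After 7 (propagate distance d=40 (to screen)): x=694/117 (≈5.9316) theta=257/1755 (≈0.1464)
|theta_initial|=0.0000 |theta_final|=257/1755 (≈0.1464) -> increased

Answer: yes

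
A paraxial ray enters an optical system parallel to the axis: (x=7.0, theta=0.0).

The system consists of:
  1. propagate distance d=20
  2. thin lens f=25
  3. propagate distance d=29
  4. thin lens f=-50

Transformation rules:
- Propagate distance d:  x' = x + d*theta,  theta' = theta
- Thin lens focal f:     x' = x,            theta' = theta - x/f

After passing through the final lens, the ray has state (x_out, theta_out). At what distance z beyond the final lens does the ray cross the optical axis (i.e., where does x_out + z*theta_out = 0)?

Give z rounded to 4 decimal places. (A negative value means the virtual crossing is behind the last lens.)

Initial: x=7.0000 theta=0.0000
After 1 (propagate distance d=20): x=7.0000 theta=0.0000
After 2 (thin lens f=25): x=7.0000 theta=-0.2800
After 3 (propagate distance d=29): x=-1.1200 theta=-0.2800
After 4 (thin lens f=-50): x=-1.1200 theta=-0.3024
z_focus = -x_out/theta_out = -(-1.1200)/(-0.3024) = -100/27 ≈ -3.7037
Rounded to 4 decimal places: z = -3.7037

Answer: -3.7037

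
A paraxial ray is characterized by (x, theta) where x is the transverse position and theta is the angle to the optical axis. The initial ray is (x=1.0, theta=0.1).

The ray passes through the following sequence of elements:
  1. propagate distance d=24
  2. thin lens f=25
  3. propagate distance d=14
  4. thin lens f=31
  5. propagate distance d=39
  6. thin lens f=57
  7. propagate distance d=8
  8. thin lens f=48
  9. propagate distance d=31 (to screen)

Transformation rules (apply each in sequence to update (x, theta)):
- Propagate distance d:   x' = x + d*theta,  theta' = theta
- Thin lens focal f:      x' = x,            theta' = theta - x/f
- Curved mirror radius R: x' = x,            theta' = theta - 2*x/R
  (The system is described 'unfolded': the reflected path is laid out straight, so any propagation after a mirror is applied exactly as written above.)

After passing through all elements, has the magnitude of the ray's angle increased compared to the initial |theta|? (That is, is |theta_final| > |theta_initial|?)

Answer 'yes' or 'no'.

Answer: no

Derivation:
Initial: x=1.0000 theta=0.1000
After 1 (propagate distance d=24): x=3.4000 theta=0.1000
After 2 (thin lens f=25): x=3.4000 theta=-0.0360
After 3 (propagate distance d=14): x=2.8960 theta=-0.0360
After 4 (thin lens f=31): x=2.8960 theta=-1003/7750 (≈-0.1294)
After 5 (propagate distance d=39): x=-16673/7750 (≈-2.1514) theta=-1003/7750 (≈-0.1294)
After 6 (thin lens f=57): x=-16673/7750 (≈-2.1514) theta=-20249/220875 (≈-0.0917)
After 7 (propagate distance d=8): x=-254869/88350 (≈-2.8848) theta=-20249/220875 (≈-0.0917)
After 8 (thin lens f=48): x=-254869/88350 (≈-2.8848) theta=-669559/21204000 (≈-0.0316)
After 9 (propagate distance d=31 (to screen)): x=-81924889/21204000 (≈-3.8637) theta=-669559/21204000 (≈-0.0316)
|theta_initial|=0.1000 |theta_final|=669559/21204000 (≈0.0316) -> not increased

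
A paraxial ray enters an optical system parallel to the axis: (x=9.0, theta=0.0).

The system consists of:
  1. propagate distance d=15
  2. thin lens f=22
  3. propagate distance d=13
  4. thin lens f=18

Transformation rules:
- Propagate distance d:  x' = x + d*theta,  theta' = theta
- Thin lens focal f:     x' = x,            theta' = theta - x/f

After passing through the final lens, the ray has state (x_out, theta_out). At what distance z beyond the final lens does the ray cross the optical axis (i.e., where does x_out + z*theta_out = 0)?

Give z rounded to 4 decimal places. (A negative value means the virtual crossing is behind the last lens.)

Initial: x=9.0000 theta=0.0000
After 1 (propagate distance d=15): x=9.0000 theta=0.0000
After 2 (thin lens f=22): x=9.0000 theta=-9/22 (≈-0.4091)
After 3 (propagate distance d=13): x=81/22 (≈3.6818) theta=-9/22 (≈-0.4091)
After 4 (thin lens f=18): x=81/22 (≈3.6818) theta=-27/44 (≈-0.6136)
z_focus = -x_out/theta_out = -(81/22)/(-27/44) = 6.0000
Rounded to 4 decimal places: z = 6.0000

Answer: 6.0000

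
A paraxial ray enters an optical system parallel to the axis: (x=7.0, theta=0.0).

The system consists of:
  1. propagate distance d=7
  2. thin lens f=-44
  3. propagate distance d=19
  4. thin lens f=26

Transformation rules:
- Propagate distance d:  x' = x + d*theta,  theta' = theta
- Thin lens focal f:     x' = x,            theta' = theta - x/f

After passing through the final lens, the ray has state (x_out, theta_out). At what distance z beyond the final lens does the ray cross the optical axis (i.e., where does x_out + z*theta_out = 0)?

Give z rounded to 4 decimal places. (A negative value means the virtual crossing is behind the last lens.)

Answer: 44.2703

Derivation:
Initial: x=7.0000 theta=0.0000
After 1 (propagate distance d=7): x=7.0000 theta=0.0000
After 2 (thin lens f=-44): x=7.0000 theta=7/44 (≈0.1591)
After 3 (propagate distance d=19): x=441/44 (≈10.0227) theta=7/44 (≈0.1591)
After 4 (thin lens f=26): x=441/44 (≈10.0227) theta=-259/1144 (≈-0.2264)
z_focus = -x_out/theta_out = -(441/44)/(-259/1144) = 1638/37 ≈ 44.2703
Rounded to 4 decimal places: z = 44.2703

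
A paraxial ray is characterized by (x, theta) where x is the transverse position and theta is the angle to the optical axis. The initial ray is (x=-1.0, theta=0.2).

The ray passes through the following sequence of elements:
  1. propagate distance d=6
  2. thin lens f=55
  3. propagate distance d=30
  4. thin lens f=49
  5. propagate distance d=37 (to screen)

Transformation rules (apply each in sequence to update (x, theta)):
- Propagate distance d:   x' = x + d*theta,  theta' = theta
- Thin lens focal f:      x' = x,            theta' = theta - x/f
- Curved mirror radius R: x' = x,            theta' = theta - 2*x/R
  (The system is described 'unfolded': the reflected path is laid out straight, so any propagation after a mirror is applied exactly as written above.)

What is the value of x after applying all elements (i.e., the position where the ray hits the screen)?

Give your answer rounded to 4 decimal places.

Initial: x=-1.0000 theta=0.2000
After 1 (propagate distance d=6): x=0.2000 theta=0.2000
After 2 (thin lens f=55): x=0.2000 theta=54/275 (≈0.1964)
After 3 (propagate distance d=30): x=67/11 (≈6.0909) theta=54/275 (≈0.1964)
After 4 (thin lens f=49): x=67/11 (≈6.0909) theta=971/13475 (≈0.0721)
After 5 (propagate distance d=37 (to screen)): x=118002/13475 (≈8.7571) theta=971/13475 (≈0.0721)
Rounded to 4 decimal places: x = 8.7571

Answer: 8.7571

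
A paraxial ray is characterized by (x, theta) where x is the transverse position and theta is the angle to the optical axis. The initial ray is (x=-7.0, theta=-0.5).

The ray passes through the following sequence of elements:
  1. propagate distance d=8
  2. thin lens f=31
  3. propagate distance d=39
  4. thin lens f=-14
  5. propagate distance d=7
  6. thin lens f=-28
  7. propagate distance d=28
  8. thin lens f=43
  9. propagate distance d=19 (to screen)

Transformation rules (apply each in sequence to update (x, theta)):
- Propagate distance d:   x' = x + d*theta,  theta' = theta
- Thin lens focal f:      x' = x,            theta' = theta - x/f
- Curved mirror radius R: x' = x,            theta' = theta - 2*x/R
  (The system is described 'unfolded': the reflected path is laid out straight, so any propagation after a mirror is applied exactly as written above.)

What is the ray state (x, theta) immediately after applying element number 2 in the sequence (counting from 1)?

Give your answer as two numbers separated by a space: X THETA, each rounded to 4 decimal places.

Answer: -11.0000 -0.1452

Derivation:
Initial: x=-7.0000 theta=-0.5000
After 1 (propagate distance d=8): x=-11.0000 theta=-0.5000
After 2 (thin lens f=31): x=-11.0000 theta=-9/62 (≈-0.1452)
Rounded to 4 decimal places: x = -11.0000, theta = -0.1452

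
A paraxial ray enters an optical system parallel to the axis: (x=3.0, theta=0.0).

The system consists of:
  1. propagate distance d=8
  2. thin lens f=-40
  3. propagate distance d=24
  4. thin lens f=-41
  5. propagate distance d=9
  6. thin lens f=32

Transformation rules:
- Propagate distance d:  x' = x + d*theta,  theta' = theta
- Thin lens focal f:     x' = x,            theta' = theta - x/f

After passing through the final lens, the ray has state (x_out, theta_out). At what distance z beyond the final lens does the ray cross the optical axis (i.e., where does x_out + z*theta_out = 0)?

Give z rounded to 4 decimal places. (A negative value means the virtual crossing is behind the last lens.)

Answer: 546.4498

Derivation:
Initial: x=3.0000 theta=0.0000
After 1 (propagate distance d=8): x=3.0000 theta=0.0000
After 2 (thin lens f=-40): x=3.0000 theta=0.0750
After 3 (propagate distance d=24): x=4.8000 theta=0.0750
After 4 (thin lens f=-41): x=4.8000 theta=63/328 (≈0.1921)
After 5 (propagate distance d=9): x=10707/1640 (≈6.5287) theta=63/328 (≈0.1921)
After 6 (thin lens f=32): x=10707/1640 (≈6.5287) theta=-627/52480 (≈-0.0119)
z_focus = -x_out/theta_out = -(10707/1640)/(-627/52480) = 114208/209 ≈ 546.4498
Rounded to 4 decimal places: z = 546.4498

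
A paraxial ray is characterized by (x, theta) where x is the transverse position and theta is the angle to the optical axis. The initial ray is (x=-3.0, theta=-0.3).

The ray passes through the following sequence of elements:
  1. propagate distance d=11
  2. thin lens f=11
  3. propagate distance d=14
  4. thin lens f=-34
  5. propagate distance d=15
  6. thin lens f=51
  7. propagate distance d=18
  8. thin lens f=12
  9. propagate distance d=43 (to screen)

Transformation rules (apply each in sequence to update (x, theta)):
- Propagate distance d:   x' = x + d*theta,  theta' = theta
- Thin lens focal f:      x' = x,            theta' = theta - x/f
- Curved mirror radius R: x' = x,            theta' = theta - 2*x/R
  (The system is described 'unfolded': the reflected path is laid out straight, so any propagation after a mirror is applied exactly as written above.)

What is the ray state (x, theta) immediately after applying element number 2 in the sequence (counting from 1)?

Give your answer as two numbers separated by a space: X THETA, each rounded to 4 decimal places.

Initial: x=-3.0000 theta=-0.3000
After 1 (propagate distance d=11): x=-6.3000 theta=-0.3000
After 2 (thin lens f=11): x=-6.3000 theta=3/11 (≈0.2727)
Rounded to 4 decimal places: x = -6.3000, theta = 0.2727

Answer: -6.3000 0.2727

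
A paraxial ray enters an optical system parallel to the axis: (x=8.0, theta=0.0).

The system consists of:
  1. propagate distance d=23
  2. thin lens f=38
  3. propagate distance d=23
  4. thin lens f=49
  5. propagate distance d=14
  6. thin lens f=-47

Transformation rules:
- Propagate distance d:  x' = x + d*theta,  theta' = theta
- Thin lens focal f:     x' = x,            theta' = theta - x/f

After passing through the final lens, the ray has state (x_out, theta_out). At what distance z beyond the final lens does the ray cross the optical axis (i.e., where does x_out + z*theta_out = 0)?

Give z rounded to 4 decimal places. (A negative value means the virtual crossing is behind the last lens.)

Answer: -2.3878

Derivation:
Initial: x=8.0000 theta=0.0000
After 1 (propagate distance d=23): x=8.0000 theta=0.0000
After 2 (thin lens f=38): x=8.0000 theta=-4/19 (≈-0.2105)
After 3 (propagate distance d=23): x=60/19 (≈3.1579) theta=-4/19 (≈-0.2105)
After 4 (thin lens f=49): x=60/19 (≈3.1579) theta=-256/931 (≈-0.2750)
After 5 (propagate distance d=14): x=-92/133 (≈-0.6917) theta=-256/931 (≈-0.2750)
After 6 (thin lens f=-47): x=-92/133 (≈-0.6917) theta=-12676/43757 (≈-0.2897)
z_focus = -x_out/theta_out = -(-92/133)/(-12676/43757) = -7567/3169 ≈ -2.3878
Rounded to 4 decimal places: z = -2.3878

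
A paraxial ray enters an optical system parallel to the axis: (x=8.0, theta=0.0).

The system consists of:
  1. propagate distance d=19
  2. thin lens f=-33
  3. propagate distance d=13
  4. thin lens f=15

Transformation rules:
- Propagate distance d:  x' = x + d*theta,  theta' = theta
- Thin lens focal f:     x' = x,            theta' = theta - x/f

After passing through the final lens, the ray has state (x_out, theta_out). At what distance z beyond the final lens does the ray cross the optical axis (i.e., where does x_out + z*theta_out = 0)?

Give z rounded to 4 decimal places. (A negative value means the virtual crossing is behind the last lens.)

Answer: 22.2581

Derivation:
Initial: x=8.0000 theta=0.0000
After 1 (propagate distance d=19): x=8.0000 theta=0.0000
After 2 (thin lens f=-33): x=8.0000 theta=8/33 (≈0.2424)
After 3 (propagate distance d=13): x=368/33 (≈11.1515) theta=8/33 (≈0.2424)
After 4 (thin lens f=15): x=368/33 (≈11.1515) theta=-248/495 (≈-0.5010)
z_focus = -x_out/theta_out = -(368/33)/(-248/495) = 690/31 ≈ 22.2581
Rounded to 4 decimal places: z = 22.2581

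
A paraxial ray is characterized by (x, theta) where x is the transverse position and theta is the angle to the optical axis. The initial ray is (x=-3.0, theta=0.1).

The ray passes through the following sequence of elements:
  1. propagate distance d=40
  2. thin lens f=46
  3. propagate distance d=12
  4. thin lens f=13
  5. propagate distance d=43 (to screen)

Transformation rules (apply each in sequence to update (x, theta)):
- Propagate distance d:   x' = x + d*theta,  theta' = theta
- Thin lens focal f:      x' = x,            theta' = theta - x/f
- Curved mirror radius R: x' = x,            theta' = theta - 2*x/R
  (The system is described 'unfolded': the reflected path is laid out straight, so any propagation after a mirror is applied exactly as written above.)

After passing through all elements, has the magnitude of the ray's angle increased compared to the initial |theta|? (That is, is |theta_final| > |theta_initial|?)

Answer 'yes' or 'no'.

Answer: no

Derivation:
Initial: x=-3.0000 theta=0.1000
After 1 (propagate distance d=40): x=1.0000 theta=0.1000
After 2 (thin lens f=46): x=1.0000 theta=9/115 (≈0.0783)
After 3 (propagate distance d=12): x=223/115 (≈1.9391) theta=9/115 (≈0.0783)
After 4 (thin lens f=13): x=223/115 (≈1.9391) theta=-106/1495 (≈-0.0709)
After 5 (propagate distance d=43 (to screen)): x=-1659/1495 (≈-1.1097) theta=-106/1495 (≈-0.0709)
|theta_initial|=0.1000 |theta_final|=106/1495 (≈0.0709) -> not increased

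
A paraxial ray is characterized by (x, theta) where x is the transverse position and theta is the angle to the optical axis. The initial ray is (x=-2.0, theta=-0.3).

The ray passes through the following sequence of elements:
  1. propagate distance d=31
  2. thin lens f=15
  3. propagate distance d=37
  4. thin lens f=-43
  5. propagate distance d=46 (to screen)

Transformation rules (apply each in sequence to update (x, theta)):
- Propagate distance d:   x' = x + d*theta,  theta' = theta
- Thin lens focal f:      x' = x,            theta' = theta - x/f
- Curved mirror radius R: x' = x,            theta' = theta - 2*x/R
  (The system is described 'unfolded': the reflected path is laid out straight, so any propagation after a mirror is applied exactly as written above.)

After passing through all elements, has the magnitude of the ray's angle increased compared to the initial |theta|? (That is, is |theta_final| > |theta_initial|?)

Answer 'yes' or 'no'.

Answer: yes

Derivation:
Initial: x=-2.0000 theta=-0.3000
After 1 (propagate distance d=31): x=-11.3000 theta=-0.3000
After 2 (thin lens f=15): x=-11.3000 theta=34/75 (≈0.4533)
After 3 (propagate distance d=37): x=821/150 (≈5.4733) theta=34/75 (≈0.4533)
After 4 (thin lens f=-43): x=821/150 (≈5.4733) theta=749/1290 (≈0.5806)
After 5 (propagate distance d=46 (to screen)): x=69191/2150 (≈32.1819) theta=749/1290 (≈0.5806)
|theta_initial|=0.3000 |theta_final|=749/1290 (≈0.5806) -> increased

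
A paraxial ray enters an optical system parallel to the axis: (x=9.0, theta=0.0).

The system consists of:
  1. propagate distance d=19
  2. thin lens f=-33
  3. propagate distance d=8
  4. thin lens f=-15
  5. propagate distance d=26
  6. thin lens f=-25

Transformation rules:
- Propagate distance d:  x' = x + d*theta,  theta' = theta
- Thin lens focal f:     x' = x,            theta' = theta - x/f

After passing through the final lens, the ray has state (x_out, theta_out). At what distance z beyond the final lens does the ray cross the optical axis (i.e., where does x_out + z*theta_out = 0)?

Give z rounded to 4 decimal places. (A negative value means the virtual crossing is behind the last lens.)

Answer: -14.9165

Derivation:
Initial: x=9.0000 theta=0.0000
After 1 (propagate distance d=19): x=9.0000 theta=0.0000
After 2 (thin lens f=-33): x=9.0000 theta=3/11 (≈0.2727)
After 3 (propagate distance d=8): x=123/11 (≈11.1818) theta=3/11 (≈0.2727)
After 4 (thin lens f=-15): x=123/11 (≈11.1818) theta=56/55 (≈1.0182)
After 5 (propagate distance d=26): x=2071/55 (≈37.6545) theta=56/55 (≈1.0182)
After 6 (thin lens f=-25): x=2071/55 (≈37.6545) theta=3471/1375 (≈2.5244)
z_focus = -x_out/theta_out = -(2071/55)/(3471/1375) = -51775/3471 ≈ -14.9165
Rounded to 4 decimal places: z = -14.9165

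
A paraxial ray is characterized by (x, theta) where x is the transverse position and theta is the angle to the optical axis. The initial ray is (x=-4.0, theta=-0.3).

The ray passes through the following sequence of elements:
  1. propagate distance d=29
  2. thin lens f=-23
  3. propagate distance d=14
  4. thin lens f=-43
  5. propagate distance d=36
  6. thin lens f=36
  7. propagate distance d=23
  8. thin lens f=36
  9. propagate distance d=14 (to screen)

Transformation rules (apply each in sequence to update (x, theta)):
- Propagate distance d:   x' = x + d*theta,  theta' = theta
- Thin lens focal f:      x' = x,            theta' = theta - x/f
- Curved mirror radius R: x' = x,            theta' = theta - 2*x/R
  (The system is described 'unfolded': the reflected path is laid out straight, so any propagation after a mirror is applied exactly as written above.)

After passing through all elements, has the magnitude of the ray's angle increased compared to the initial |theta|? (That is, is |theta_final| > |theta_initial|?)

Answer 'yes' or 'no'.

Answer: yes

Derivation:
Initial: x=-4.0000 theta=-0.3000
After 1 (propagate distance d=29): x=-12.7000 theta=-0.3000
After 2 (thin lens f=-23): x=-12.7000 theta=-98/115 (≈-0.8522)
After 3 (propagate distance d=14): x=-1133/46 (≈-24.6304) theta=-98/115 (≈-0.8522)
After 4 (thin lens f=-43): x=-1133/46 (≈-24.6304) theta=-14093/9890 (≈-1.4250)
After 5 (propagate distance d=36): x=-750943/9890 (≈-75.9295) theta=-14093/9890 (≈-1.4250)
After 6 (thin lens f=36): x=-750943/9890 (≈-75.9295) theta=1133/1656 (≈0.6842)
After 7 (propagate distance d=23): x=-21431263/356040 (≈-60.1934) theta=1133/1656 (≈0.6842)
After 8 (thin lens f=36): x=-21431263/356040 (≈-60.1934) theta=30200683/12817440 (≈2.3562)
After 9 (propagate distance d=14 (to screen)): x=-174357953/6408720 (≈-27.2064) theta=30200683/12817440 (≈2.3562)
|theta_initial|=0.3000 |theta_final|=30200683/12817440 (≈2.3562) -> increased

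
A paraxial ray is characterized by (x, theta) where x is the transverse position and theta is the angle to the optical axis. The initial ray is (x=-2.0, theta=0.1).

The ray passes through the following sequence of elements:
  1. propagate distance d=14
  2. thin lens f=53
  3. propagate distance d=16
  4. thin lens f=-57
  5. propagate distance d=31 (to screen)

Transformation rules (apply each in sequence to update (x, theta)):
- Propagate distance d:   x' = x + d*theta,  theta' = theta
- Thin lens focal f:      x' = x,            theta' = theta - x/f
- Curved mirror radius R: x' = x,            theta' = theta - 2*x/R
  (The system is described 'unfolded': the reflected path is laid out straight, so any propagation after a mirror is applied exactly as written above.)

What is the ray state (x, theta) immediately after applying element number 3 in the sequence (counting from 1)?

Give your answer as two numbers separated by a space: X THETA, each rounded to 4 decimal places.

Initial: x=-2.0000 theta=0.1000
After 1 (propagate distance d=14): x=-0.6000 theta=0.1000
After 2 (thin lens f=53): x=-0.6000 theta=59/530 (≈0.1113)
After 3 (propagate distance d=16): x=313/265 (≈1.1811) theta=59/530 (≈0.1113)
Rounded to 4 decimal places: x = 1.1811, theta = 0.1113

Answer: 1.1811 0.1113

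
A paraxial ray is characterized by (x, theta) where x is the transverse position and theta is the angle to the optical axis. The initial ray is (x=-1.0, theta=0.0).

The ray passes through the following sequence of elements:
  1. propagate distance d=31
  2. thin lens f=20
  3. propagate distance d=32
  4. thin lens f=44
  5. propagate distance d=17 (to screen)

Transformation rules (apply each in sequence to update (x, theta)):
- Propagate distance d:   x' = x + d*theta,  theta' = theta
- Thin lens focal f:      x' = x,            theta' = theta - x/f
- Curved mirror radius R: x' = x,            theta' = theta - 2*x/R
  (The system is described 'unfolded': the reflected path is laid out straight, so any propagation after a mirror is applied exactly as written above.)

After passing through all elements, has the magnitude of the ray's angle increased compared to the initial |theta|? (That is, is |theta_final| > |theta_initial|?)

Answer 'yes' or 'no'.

Answer: yes

Derivation:
Initial: x=-1.0000 theta=0.0000
After 1 (propagate distance d=31): x=-1.0000 theta=0.0000
After 2 (thin lens f=20): x=-1.0000 theta=0.0500
After 3 (propagate distance d=32): x=0.6000 theta=0.0500
After 4 (thin lens f=44): x=0.6000 theta=2/55 (≈0.0364)
After 5 (propagate distance d=17 (to screen)): x=67/55 (≈1.2182) theta=2/55 (≈0.0364)
|theta_initial|=0.0000 |theta_final|=2/55 (≈0.0364) -> increased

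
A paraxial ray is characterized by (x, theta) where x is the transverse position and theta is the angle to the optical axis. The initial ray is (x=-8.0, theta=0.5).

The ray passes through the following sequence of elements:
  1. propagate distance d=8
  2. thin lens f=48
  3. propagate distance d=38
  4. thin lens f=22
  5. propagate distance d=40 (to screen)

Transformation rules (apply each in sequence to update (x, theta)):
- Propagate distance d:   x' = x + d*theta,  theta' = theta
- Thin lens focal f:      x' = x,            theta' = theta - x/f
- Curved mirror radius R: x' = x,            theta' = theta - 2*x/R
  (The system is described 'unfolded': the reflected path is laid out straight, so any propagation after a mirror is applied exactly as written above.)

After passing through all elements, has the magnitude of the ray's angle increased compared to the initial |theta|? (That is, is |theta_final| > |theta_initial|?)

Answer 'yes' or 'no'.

Initial: x=-8.0000 theta=0.5000
After 1 (propagate distance d=8): x=-4.0000 theta=0.5000
After 2 (thin lens f=48): x=-4.0000 theta=7/12 (≈0.5833)
After 3 (propagate distance d=38): x=109/6 (≈18.1667) theta=7/12 (≈0.5833)
After 4 (thin lens f=22): x=109/6 (≈18.1667) theta=-8/33 (≈-0.2424)
After 5 (propagate distance d=40 (to screen)): x=559/66 (≈8.4697) theta=-8/33 (≈-0.2424)
|theta_initial|=0.5000 |theta_final|=8/33 (≈0.2424) -> not increased

Answer: no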